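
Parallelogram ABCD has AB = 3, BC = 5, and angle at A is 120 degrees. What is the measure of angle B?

Consecutive angles are supplementary: angle B = 180 - 120 = 60 degrees.

60 degrees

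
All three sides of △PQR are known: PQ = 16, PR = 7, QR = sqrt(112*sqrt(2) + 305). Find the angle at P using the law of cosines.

By the inverse law of cosines: cos(P) = (PQ² + PR² - QR²) / (2 × PQ × PR)
cos(P) = (16² + 7² - (sqrt(112*sqrt(2) + 305))²) / (2 × 16 × 7)
cos(P) = (256 + 49 - (112*sqrt(2) + 305)) / 224
cos(P) = -sqrt(2)/2
P = arccos(-sqrt(2)/2) = 135°

135°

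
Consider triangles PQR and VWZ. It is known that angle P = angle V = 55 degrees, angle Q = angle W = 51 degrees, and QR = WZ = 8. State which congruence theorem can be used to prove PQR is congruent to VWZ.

The given information matches AAS: Two pairs of corresponding angles and a non-included side are equal (Angle-Angle-Side).

AAS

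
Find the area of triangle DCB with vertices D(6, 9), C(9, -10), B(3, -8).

The Shoelace formula computes the area from vertex coordinates by summing cross products.
For vertices (6,9), (9,-10), (3,-8):
Signed sum = 6*-10 - 9*9 + 9*-8 - 3*-10 + 3*9 - 6*-8
= -141 + -42 + 75 = -108
Area = (1/2)|-108| = 54.

54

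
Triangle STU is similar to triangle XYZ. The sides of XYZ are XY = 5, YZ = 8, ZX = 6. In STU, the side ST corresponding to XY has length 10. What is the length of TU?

Similar triangles have proportional sides. Setting up the proportion:
ST / XY = TU / YZ
10 / 5 = TU / 8
TU = 8 * 10 / 5 = 16.

16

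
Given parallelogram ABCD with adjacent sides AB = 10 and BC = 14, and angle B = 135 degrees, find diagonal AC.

Using the law of cosines:
d^2 = 10^2 + 14^2 - 2(10)(14)cos(135 degrees)
d^2 = 100 + 196 - 280*-sqrt(2)/2
d^2 = 140*sqrt(2) + 296
d = 2*sqrt(35*sqrt(2) + 74)

2*sqrt(35*sqrt(2) + 74)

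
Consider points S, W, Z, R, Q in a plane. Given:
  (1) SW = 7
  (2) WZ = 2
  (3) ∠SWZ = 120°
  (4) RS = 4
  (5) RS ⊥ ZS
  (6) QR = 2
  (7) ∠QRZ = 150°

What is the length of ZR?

Step 1: By the law of cosines on triangle ZWS: ZS² = 2² + 7² − 2·2·7·cos(120°) = 67, so ZS = √67.
Step 2: By the law of cosines on triangle ZSR: ZR² = √67² + 4² − 2·√67·4·cos(90°) = 83, so ZR = √83.

Therefore, the length of ZR = √83.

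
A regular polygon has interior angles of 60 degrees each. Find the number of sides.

The exterior angle is the supplement of the interior angle: 180 - 60 = 120 degrees.
Since the exterior angles of any convex polygon sum to 360 degrees, the number of sides is 360 / 120 = 3.

3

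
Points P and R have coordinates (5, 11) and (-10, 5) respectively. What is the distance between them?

d = sqrt((-15)^2 + (-6)^2) = sqrt(261) = 3*sqrt(29)

3*sqrt(29)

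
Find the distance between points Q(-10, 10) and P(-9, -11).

d = sqrt((-9 - -10)^2 + (-11 - 10)^2)
d = sqrt(1^2 + -21^2)
d = sqrt(1 + 441)
d = sqrt(442)

sqrt(442)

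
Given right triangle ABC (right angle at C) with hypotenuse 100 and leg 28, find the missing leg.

By the Pythagorean theorem: BC^2 = AB^2 - AC^2
BC^2 = 100^2 - 28^2 = 10000 - 784 = 9216
BC = sqrt(9216) = 96

96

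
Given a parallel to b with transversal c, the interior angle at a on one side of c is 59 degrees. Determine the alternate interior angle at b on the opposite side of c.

Alternate interior angles lie on opposite sides of the transversal, between the parallel lines.
By the alternate interior angle theorem, they are equal: 59 degrees.

59 degrees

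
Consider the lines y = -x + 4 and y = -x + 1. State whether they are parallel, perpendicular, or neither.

Slope of line 1: m1 = -1
Slope of line 2: m2 = -1
m1 = m2, so the lines are parallel.

Parallel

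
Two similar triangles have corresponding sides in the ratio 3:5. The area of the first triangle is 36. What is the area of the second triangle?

For similar figures, the area ratio equals the square of the side ratio.
Side ratio (the first triangle to the second triangle) = 3:5, so area ratio = 3^2:5^2 = 9:25.
If the area of the first triangle is 36, then the area of the second triangle = 36 * (25/9) = 100.

100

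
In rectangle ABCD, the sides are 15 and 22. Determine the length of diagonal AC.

A rectangle's diagonal splits it into two right triangles, with the diagonal as the hypotenuse.
By the Pythagorean theorem, d^2 = 15^2 + 22^2 = 709.
Therefore d = sqrt(709).

sqrt(709)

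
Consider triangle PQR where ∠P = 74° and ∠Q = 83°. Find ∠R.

The interior angles sum to 180°: angle R = 180 - 74 - 83 = 23°.
The triangle is acute (angles 74°, 83°, 23°).

23 degrees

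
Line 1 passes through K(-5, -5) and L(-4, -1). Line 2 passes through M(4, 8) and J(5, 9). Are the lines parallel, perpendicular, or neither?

Slope of line 1: m1 = (-1 - -5)/(-4 - -5) = 4/1 = 4
Slope of line 2: m2 = (9 - 8)/(5 - 4) = 1/1 = 1
For parallel lines we need equal slopes: 4 != 1.
For perpendicular lines we need m1*m2 = -1: (4)(1) = 4 != -1.
Since neither condition holds, the lines are neither parallel nor perpendicular.

Neither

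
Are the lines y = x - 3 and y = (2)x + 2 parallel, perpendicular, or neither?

Slope of line 1: m1 = 1
Slope of line 2: m2 = 2
m1 != m2 and m1*m2 = 2 != -1. Neither.

Neither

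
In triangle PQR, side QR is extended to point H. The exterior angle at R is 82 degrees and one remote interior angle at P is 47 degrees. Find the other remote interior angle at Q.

By the exterior angle theorem: exterior angle = sum of remote interior angles.
82 = 47 + angle Q
angle Q = 82 - 47 = 35 degrees

35 degrees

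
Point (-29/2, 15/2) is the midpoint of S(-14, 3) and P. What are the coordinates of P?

Using the midpoint formula: M = ((x1 + x2)/2, (y1 + y2)/2)
We know M = (-29/2, 15/2) and S = (-14, 3)
For x: -29/2 = (-14 + x2)/2, so x2 = 2*-29/2 - -14 = -15
For y: 15/2 = (3 + y2)/2, so y2 = 2*15/2 - 3 = 12
P = (-15, 12)

(-15, 12)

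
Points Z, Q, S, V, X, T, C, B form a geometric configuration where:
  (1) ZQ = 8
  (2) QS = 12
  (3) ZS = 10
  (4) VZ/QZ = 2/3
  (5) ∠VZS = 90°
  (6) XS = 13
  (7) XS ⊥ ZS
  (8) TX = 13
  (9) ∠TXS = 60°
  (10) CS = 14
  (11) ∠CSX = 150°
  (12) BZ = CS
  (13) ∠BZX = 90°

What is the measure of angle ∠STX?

Step 1: By the law of cosines on triangle TXS: TS² = 13² + 13² − 2·13·13·cos(60°) = 169, so TS = 13.
Step 2: By the inverse law of cosines on triangle STX: cos(∠STX) = (13² + 13² − 13²) / (2·13·13) = 169/338 = 0.5, so ∠STX = 60°.

Therefore, the measure of angle ∠STX = 60°.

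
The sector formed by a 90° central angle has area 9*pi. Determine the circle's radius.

The sector covers 90°/360° = 1/4 of the full circle.
Full circle area = 9*pi / 1/4 = 36*pi.
Since full area = πr², we get r² = 36*pi/π = 36, so r = 6.

6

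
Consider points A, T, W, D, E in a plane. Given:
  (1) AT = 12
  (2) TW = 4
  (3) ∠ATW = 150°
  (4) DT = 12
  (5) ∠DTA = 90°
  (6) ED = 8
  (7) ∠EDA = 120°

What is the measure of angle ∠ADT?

Step 1: By the law of cosines on triangle DTA: DA² = 12² + 12² − 2·12·12·cos(90°) = 288, so DA = 12·√2.
Step 2: By the inverse law of cosines on triangle ADT: cos(∠ADT) = ((12·√2)² + 12² − 12²) / (2·12·√2·12) = 288/407.29 = 0.7071, so ∠ADT = 45°.

Therefore, the measure of angle ∠ADT = 45°.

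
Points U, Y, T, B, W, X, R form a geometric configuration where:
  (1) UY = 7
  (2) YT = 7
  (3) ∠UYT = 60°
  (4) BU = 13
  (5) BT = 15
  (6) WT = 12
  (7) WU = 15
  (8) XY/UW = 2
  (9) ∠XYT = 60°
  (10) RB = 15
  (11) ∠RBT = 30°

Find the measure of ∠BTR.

Step 1: By the law of cosines on triangle TBR: TR² = 15² + 15² − 2·15·15·cos(30°) = 60.29, so TR ≈ 7.76.
Step 2: By the inverse law of cosines on triangle BTR: cos(∠BTR) = (15² + 7.76² − 15²) / (2·15·7.76) = 60.29/232.94 = 0.2588, so ∠BTR = 75°.

Therefore, the measure of angle ∠BTR = 75°.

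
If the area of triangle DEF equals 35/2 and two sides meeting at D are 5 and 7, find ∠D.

Area = (1/2) * a * b * sin(C)
sin(C) = 2 * Area / (a * b)
sin(C) = 2 * 35/2 / (5 * 7)
sin(C) = 1
C = arcsin(1) = 90°

90°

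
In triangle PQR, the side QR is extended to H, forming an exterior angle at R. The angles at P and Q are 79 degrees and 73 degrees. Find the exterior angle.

By the exterior angle theorem, an exterior angle of a triangle equals the sum of the two remote interior angles.
Exterior angle = angle P + angle Q
Exterior angle = 79 + 73 = 152 degrees

152 degrees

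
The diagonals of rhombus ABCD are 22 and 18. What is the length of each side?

In a rhombus, the diagonals bisect each other perpendicularly, creating four congruent right triangles.
Each triangle has legs 11 (half of 22) and 9 (half of 18).
The hypotenuse of each right triangle is a side of the rhombus:
side = sqrt(11^2 + 9^2) = sqrt(202)

sqrt(202)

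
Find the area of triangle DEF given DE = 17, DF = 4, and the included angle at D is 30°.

Area = (1/2)(17)(4) sin(30°) = (1/2)(17)(4)(1/2) = 17

17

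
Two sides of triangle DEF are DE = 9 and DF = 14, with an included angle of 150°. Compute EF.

When two sides and the included angle are known, the law of cosines gives the third side.
c^2 = a^2 + b^2 - 2ab cos(C) generalizes the Pythagorean theorem to non-right triangles.
Here: EF^2 = 81 + 196 - 252*(-sqrt(3)/2) = 126*sqrt(3) + 277
EF = sqrt(126*sqrt(3) + 277)

sqrt(126*sqrt(3) + 277)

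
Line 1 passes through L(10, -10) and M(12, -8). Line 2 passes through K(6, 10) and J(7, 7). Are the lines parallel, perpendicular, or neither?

Slope of line 1: m1 = (-8 - -10)/(12 - 10) = 2/2 = 1
Slope of line 2: m2 = (7 - 10)/(7 - 6) = -3/1 = -3
For parallel lines we need equal slopes: 1 != -3.
For perpendicular lines we need m1*m2 = -1: (1)(-3) = -3 != -1.
Since neither condition holds, the lines are neither parallel nor perpendicular.

Neither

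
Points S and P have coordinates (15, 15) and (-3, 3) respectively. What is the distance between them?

d = sqrt((-18)^2 + (-12)^2) = sqrt(468) = 6*sqrt(13)

6*sqrt(13)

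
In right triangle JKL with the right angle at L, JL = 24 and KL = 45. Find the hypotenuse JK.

In a right triangle, the square of the hypotenuse equals the sum of the squares of the two legs.
The legs are 24 and 45, so the hypotenuse = sqrt(576 + 2025) = sqrt(2601) = 51.

51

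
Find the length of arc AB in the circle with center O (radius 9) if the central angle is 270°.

Arc length = 2π(9)(3/4) = 27*pi/2

27*pi/2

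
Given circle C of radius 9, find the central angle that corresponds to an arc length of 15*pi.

θ = 360 × 15*pi / (2π × 9) = 300° (rearranging arc length formula).

300°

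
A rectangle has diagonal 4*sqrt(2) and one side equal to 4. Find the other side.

Using the Pythagorean theorem: d^2 = a^2 + b^2
b^2 = d^2 - a^2
b^2 = 32 - 16
b^2 = 16
b = sqrt(16) = 4

4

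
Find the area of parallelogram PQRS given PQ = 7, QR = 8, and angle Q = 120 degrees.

The area of a parallelogram equals the product of two adjacent sides times the sine of the included angle.
This is because the height equals 8 * sin(120°) = 4*sqrt(3).
Area = 7 * 4*sqrt(3) = 28*sqrt(3)

28*sqrt(3)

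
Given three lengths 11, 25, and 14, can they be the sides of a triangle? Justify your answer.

The longest side is 25. The other two sides sum to 11 + 14 = 25.
Since 25 ≤ 25, the two shorter sides cannot reach around to close the triangle.

No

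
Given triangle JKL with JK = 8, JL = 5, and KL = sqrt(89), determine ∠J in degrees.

When all three sides of a triangle are known, the law of cosines can be rearranged to find any angle.
cos(C) = (a² + b² - c²) / (2ab) gives cos(J) = 0.
Taking the inverse cosine: J = 90°.

90°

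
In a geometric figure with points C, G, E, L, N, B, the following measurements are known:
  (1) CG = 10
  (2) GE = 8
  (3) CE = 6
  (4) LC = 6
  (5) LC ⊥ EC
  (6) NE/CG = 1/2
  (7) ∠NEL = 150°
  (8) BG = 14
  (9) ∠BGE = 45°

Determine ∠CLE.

Step 1: By the law of cosines on triangle LCE: LE² = 6² + 6² − 2·6·6·cos(90°) = 72, so LE = 6·√2.
Step 2: By the inverse law of cosines on triangle CLE: cos(∠CLE) = (6² + (6·√2)² − 6²) / (2·6·6·√2) = 72/101.82 = 0.7071, so ∠CLE = 45°.

Therefore, the measure of angle ∠CLE = 45°.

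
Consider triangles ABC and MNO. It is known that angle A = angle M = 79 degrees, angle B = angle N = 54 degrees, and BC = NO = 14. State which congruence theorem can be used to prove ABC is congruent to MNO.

The given information provides:
angle A = angle M = 79 degrees, angle B = angle N = 54 degrees, and BC = NO = 14
This matches the AAS congruence theorem.
Two pairs of corresponding angles and a non-included side are equal (Angle-Angle-Side).

AAS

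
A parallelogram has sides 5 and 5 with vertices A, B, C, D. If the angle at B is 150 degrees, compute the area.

Area = 5 * 5 * sin(150°) = 25 * 1/2 = 25/2

25/2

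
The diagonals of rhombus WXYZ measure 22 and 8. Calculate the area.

The diagonals of a rhombus divide it into four right triangles.
Each triangle has legs 22/ 2 = 11 and 8/2 = 4, so each has area (1/2)*11*4 = 22.
Four such triangles give total area = (d1 * d2) / 2 = 88.

88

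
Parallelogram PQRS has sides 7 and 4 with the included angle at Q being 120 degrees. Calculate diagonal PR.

The diagonal of a parallelogram can be found by treating two adjacent sides and the diagonal as a triangle.
Applying the law of cosines with sides 7, 4 and included angle 120°:
d^2 = 49 + 16 - 56*cos(120°) = 93
d = sqrt(93)

sqrt(93)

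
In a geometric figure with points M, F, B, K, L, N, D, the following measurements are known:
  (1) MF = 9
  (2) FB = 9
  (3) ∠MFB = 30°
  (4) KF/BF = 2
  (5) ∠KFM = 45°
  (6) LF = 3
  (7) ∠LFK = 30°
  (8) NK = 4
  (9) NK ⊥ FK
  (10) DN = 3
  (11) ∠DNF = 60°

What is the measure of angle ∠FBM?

Step 1: By the law of cosines on triangle BFM: BM² = 9² + 9² − 2·9·9·cos(30°) = 21.7, so BM ≈ 4.66.
Step 2: By the inverse law of cosines on triangle FBM: cos(∠FBM) = (9² + 4.66² − 9²) / (2·9·4.66) = 21.7/83.86 = 0.2588, so ∠FBM = 75°.

Therefore, the measure of angle ∠FBM = 75°.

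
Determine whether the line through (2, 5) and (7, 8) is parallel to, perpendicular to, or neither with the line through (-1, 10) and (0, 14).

Slope of line 1: m1 = (8 - 5)/(7 - 2) = 3/5 = 3/5
Slope of line 2: m2 = (14 - 10)/(0 - -1) = 4/1 = 4
m1 != m2 (3/5 != 4), so not parallel.
m1 * m2 = (3/5) * (4) = 12/5 != -1, so not perpendicular.
The lines are neither parallel nor perpendicular.

Neither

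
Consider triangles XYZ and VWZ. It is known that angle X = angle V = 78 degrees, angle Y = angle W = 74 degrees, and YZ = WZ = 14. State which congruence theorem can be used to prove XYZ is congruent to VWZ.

Consider the given information: angle X = angle V = 78 degrees, angle Y = angle W = 74 degrees, and YZ = WZ = 14
This is not SAS or ASA: SAS requires two sides and the included angle between them. ASA requires two angles and the side between them.
The correct criterion is AAS. Two pairs of corresponding angles and a non-included side are equal (Angle-Angle-Side).

AAS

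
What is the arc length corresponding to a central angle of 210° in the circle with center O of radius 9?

The full circumference is 2πr = 2π(9) = 18*pi.
The arc spans 210° out of 360°, which is a fraction of 7/12.
Arc length = 18*pi × 7/12 = 21*pi/2.

21*pi/2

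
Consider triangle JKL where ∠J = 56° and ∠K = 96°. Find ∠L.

angle L = 180 - 56 - 96 = 28 degrees.

28 degrees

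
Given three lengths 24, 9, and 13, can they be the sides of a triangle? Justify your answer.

No.
The triangle inequality is violated: 9 + 13 = 22 ≤ 24.
These lengths cannot form a triangle.

No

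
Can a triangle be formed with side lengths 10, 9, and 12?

Yes.
The triangle inequality requires that the sum of any two sides exceeds the third.
Here 9 + 10 = 19 > 12, so the condition is met.

Yes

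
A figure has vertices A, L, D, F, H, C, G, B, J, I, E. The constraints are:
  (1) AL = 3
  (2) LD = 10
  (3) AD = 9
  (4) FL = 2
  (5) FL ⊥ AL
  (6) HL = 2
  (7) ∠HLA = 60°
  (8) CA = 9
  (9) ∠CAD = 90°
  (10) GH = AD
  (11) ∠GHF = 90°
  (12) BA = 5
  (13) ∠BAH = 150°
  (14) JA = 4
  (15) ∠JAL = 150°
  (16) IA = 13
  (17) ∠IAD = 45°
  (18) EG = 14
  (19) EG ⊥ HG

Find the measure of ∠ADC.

Step 1: By the law of cosines on triangle DAC: DC² = 9² + 9² − 2·9·9·cos(90°) = 162, so DC = 9·√2.
Step 2: By the inverse law of cosines on triangle ADC: cos(∠ADC) = (9² + (9·√2)² − 9²) / (2·9·9·√2) = 162/229.1 = 0.7071, so ∠ADC = 45°.

Therefore, the measure of angle ∠ADC = 45°.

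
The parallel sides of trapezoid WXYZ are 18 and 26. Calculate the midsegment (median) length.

midsegment = (18 + 26) / 2 = 44 / 2 = 22

22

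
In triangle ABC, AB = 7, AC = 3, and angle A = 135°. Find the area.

Area = (1/2)(7)(3) sin(135°) = (1/2)(7)(3)(sqrt(2)/2) = 21*sqrt(2)/4

21*sqrt(2)/4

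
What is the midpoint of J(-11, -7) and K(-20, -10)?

The midpoint is the average of the coordinates:
x: (-11 + -20)/2 = -31/2
y: (-7 + -10)/2 = -17/2
Midpoint = (-31/2, -17/2)

(-31/2, -17/2)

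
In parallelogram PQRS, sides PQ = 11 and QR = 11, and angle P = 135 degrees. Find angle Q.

In a parallelogram, consecutive angles are supplementary (sum to 180°).
angle Q = 180 - angle P
angle Q = 180 - 135
angle Q = 45 degrees

45 degrees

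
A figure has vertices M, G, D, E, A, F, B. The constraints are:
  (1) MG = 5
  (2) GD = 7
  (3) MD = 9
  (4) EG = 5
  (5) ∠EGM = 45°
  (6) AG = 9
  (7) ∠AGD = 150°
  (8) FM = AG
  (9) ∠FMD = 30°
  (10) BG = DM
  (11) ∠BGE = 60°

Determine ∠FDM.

From the given relations: FM = AG = 9.
Step 1: By the law of cosines on triangle DMF: DF² = 9² + 9² − 2·9·9·cos(30°) = 21.7, so DF ≈ 4.66.
Step 2: By the inverse law of cosines on triangle FDM: cos(∠FDM) = (4.66² + 9² − 9²) / (2·4.66·9) = 21.7/83.86 = 0.2588, so ∠FDM = 75°.

Therefore, the measure of angle ∠FDM = 75°.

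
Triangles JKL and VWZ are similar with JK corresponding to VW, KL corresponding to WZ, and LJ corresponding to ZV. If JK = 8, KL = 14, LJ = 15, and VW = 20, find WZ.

k = 20/8 = 5/2. WZ = 5/2 * 14 = 35.

35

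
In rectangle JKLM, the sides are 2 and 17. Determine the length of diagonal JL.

A rectangle's diagonal splits it into two right triangles, with the diagonal as the hypotenuse.
By the Pythagorean theorem, d^2 = 2^2 + 17^2 = 293.
Therefore d = sqrt(293).

sqrt(293)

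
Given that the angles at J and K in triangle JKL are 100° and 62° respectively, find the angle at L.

angle L = 180 - 100 - 62 = 18 degrees.

18 degrees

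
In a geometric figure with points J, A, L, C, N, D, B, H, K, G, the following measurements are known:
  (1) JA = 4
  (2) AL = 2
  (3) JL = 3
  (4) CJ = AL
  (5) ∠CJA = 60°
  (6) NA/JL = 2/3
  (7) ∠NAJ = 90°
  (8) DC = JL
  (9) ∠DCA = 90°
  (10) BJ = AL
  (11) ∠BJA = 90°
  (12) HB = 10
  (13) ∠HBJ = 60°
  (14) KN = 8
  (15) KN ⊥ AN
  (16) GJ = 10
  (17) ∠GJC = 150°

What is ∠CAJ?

From the given relations: CJ = AL = 2.
Step 1: By the law of cosines on triangle AJC: AC² = 4² + 2² − 2·4·2·cos(60°) = 12, so AC = 2·√3.
Step 2: By the inverse law of cosines on triangle CAJ: cos(∠CAJ) = ((2·√3)² + 4² − 2²) / (2·2·√3·4) = 24/27.71 = 0.866, so ∠CAJ = 30°.

Therefore, the measure of angle ∠CAJ = 30°.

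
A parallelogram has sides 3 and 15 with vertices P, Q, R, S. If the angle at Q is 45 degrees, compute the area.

Area = 3 * 15 * sin(45°) = 45 * sqrt(2)/2 = 45*sqrt(2)/2

45*sqrt(2)/2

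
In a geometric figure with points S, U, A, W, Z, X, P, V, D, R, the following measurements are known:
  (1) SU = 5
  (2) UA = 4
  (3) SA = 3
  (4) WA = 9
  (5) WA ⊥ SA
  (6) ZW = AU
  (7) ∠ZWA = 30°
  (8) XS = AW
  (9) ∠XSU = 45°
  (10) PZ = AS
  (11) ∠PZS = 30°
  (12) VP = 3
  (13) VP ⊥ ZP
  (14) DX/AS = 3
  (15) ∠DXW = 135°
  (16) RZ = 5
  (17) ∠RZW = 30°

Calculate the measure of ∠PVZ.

From the given relations: PZ = AS = 3.
Step 1: By the law of cosines on triangle VPZ: VZ² = 3² + 3² − 2·3·3·cos(90°) = 18, so VZ = 3·√2.
Step 2: By the inverse law of cosines on triangle PVZ: cos(∠PVZ) = (3² + (3·√2)² − 3²) / (2·3·3·√2) = 18/25.46 = 0.7071, so ∠PVZ = 45°.

Therefore, the measure of angle ∠PVZ = 45°.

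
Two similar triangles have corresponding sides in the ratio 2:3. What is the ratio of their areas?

Area ratio = (side ratio)^2 = (2/3)^2 = 4:9.

4:9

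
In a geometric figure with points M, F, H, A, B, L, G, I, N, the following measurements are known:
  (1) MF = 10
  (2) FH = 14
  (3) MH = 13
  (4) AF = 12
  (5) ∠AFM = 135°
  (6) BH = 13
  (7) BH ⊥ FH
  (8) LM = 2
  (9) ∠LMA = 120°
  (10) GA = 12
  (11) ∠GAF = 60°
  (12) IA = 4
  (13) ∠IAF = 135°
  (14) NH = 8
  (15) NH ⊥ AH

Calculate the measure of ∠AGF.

Step 1: By the law of cosines on triangle GAF: GF² = 12² + 12² − 2·12·12·cos(60°) = 144, so GF = 12.
Step 2: By the inverse law of cosines on triangle AGF: cos(∠AGF) = (12² + 12² − 12²) / (2·12·12) = 144/288 = 0.5, so ∠AGF = 60°.

Therefore, the measure of angle ∠AGF = 60°.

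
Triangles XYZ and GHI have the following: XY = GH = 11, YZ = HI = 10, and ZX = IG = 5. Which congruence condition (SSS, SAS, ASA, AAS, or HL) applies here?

Consider the given information: XY = GH = 11, YZ = HI = 10, and ZX = IG = 5
This is not ASA or AAS: ASA requires two angles and the side between them. AAS requires two angles and a non-included side.
The correct criterion is SSS. All three pairs of corresponding sides are equal (Side-Side-Side).

SSS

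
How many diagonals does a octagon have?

Each of the 8 vertices connects to 5 non-adjacent vertices via diagonals.
Total connections = 8 × 5 = 40, but each diagonal is counted twice.
Number of diagonals = 40 / 2 = 20.

20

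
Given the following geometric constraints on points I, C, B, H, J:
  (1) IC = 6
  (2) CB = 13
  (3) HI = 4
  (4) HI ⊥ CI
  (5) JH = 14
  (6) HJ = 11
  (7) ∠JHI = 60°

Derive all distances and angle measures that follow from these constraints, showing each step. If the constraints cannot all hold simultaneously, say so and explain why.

These constraints are not satisfiable: (5) JH = 14 and (6) HJ = 11 assign two different lengths to the same segment. No planar figure meets all of them, so nothing further can be derived.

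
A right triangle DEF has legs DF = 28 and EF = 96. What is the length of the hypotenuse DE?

DE = sqrt(28^2 + 96^2) = sqrt(10000) = 100

100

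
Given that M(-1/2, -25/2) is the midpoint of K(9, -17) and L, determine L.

Using the midpoint formula: M = ((x1 + x2)/2, (y1 + y2)/2)
We know M = (-1/2, -25/2) and K = (9, -17)
For x: -1/2 = (9 + x2)/2, so x2 = 2*-1/2 - 9 = -10
For y: -25/2 = (-17 + y2)/2, so y2 = 2*-25/2 - -17 = -8
L = (-10, -8)

(-10, -8)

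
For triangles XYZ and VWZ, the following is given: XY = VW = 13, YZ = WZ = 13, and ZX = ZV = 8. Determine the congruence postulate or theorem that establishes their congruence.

The given information matches SSS: All three pairs of corresponding sides are equal (Side-Side-Side).

SSS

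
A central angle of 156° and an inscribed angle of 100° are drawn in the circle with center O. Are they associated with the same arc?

By the inscribed angle theorem, the inscribed angle for a central angle of 156° should be 156° / 2 = 78°.
The given inscribed angle is 100°, which does not equal 78°.
Therefore, no, they do not correspond to the same arc.

No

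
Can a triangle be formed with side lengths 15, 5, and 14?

Check all three triangle inequalities:
15 + 5 = 20 > 14 ✓
15 + 14 = 29 > 5 ✓
5 + 14 = 19 > 15 ✓
All conditions hold, so these sides form a valid triangle.

Yes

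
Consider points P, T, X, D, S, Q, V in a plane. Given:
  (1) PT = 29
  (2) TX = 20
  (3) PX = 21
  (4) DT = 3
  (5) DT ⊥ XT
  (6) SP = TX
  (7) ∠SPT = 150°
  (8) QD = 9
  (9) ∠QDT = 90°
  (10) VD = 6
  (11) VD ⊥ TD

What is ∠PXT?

Step 1: By the inverse law of cosines on triangle PXT: cos(∠PXT) = (21² + 20² − 29²) / (2·21·20) = 0/840 = 0, so ∠PXT = 90°.

Therefore, the measure of angle ∠PXT = 90°.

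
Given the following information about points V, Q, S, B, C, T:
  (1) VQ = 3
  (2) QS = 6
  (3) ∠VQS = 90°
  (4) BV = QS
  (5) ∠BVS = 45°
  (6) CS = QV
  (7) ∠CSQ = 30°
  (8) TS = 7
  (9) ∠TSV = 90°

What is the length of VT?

Step 1: By the law of cosines on triangle SQV: SV² = 6² + 3² − 2·6·3·cos(90°) = 45, so SV = 3·√5.
Step 2: By the law of cosines on triangle VST: VT² = (3·√5)² + 7² − 2·3·√5·7·cos(90°) = 94, so VT = √94.

Therefore, the length of VT = √94.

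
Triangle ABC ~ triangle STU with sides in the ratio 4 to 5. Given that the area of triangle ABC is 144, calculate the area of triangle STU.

The ratio of areas of similar triangles = (side ratio)^2.
Side ratio = 4:5, so area ratio = 16:25.
Area of STU / Area of ABC = 25/16
Area of STU = 144 * 25/16 = 225

225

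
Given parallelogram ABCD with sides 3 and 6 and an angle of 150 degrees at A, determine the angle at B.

Consecutive angles are supplementary: angle B = 180 - 150 = 30 degrees.

30 degrees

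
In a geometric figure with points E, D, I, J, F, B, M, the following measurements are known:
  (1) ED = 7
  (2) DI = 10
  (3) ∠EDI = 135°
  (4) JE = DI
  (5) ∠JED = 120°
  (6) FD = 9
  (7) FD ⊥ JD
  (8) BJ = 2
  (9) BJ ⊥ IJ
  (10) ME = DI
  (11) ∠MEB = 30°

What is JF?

From the given relations: JE = DI = 10.
Step 1: By the law of cosines on triangle JED: JD² = 10² + 7² − 2·10·7·cos(120°) = 219, so JD ≈ 14.8.
Step 2: By the law of cosines on triangle JDF: JF² = 14.8² + 9² − 2·14.8·9·cos(90°) = 300, so JF = 10·√3.

Therefore, the length of JF = 10·√3.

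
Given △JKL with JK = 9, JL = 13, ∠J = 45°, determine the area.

When two sides and the included angle are known, the area formula is (1/2)ab sin(C).
The height from one side to the opposite vertex is 13 sin(45°) = 13*sqrt(2)/2.
Area = (1/2) * 9 * 13*sqrt(2)/2 = 117*sqrt(2)/4.

117*sqrt(2)/4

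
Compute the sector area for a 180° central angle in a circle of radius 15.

Sector area = π(15²)(1/2) = 225*pi/2

225*pi/2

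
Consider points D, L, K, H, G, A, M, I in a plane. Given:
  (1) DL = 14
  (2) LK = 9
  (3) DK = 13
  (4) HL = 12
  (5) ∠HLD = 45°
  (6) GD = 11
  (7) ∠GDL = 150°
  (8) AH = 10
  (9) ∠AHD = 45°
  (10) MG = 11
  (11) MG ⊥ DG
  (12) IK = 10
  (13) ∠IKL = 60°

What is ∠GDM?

Step 1: By the law of cosines on triangle DGM: DM² = 11² + 11² − 2·11·11·cos(90°) = 242, so DM = 11·√2.
Step 2: By the inverse law of cosines on triangle GDM: cos(∠GDM) = (11² + (11·√2)² − 11²) / (2·11·11·√2) = 242/342.24 = 0.7071, so ∠GDM = 45°.

Therefore, the measure of angle ∠GDM = 45°.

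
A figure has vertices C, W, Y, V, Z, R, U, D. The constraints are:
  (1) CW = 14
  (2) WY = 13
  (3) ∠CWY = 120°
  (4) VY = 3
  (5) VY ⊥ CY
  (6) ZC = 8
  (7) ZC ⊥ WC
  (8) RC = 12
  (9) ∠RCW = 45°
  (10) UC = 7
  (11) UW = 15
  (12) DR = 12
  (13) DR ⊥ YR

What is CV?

Step 1: By the law of cosines on triangle CWY: CY² = 14² + 13² − 2·14·13·cos(120°) = 547, so CY ≈ 23.39.
Step 2: By the law of cosines on triangle CYV: CV² = 23.39² + 3² − 2·23.39·3·cos(90°) = 556, so CV = 2·√139.

Therefore, the length of CV = 2·√139.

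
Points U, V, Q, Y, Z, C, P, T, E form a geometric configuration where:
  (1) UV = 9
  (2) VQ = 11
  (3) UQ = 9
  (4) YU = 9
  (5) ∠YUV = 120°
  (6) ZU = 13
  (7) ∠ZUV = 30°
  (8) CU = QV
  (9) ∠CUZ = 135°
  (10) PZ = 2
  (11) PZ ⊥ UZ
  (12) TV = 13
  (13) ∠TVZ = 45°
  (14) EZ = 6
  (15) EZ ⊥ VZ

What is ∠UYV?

Step 1: By the law of cosines on triangle YUV: YV² = 9² + 9² − 2·9·9·cos(120°) = 243, so YV = 9·√3.
Step 2: By the inverse law of cosines on triangle UYV: cos(∠UYV) = (9² + (9·√3)² − 9²) / (2·9·9·√3) = 243/280.59 = 0.866, so ∠UYV = 30°.

Therefore, the measure of angle ∠UYV = 30°.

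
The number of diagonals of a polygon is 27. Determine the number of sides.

Using d = n(n - 3)/2, we solve 27 = n(n - 3)/2.
So n(n - 3) = 54.
Testing n = 9: 9 * 6 = 54 = 54. Correct.
The polygon has 9 sides.

9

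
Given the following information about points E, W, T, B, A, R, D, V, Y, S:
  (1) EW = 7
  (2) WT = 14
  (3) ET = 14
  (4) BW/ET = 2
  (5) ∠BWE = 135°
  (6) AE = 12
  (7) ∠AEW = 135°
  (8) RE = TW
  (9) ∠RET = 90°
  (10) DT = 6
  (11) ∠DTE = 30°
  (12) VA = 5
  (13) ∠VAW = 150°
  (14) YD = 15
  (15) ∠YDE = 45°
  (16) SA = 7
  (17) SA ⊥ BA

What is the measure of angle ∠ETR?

From the given relations: RE = TW = 14.
Step 1: By the law of cosines on triangle TER: TR² = 14² + 14² − 2·14·14·cos(90°) = 392, so TR = 14·√2.
Step 2: By the inverse law of cosines on triangle ETR: cos(∠ETR) = (14² + (14·√2)² − 14²) / (2·14·14·√2) = 392/554.37 = 0.7071, so ∠ETR = 45°.

Therefore, the measure of angle ∠ETR = 45°.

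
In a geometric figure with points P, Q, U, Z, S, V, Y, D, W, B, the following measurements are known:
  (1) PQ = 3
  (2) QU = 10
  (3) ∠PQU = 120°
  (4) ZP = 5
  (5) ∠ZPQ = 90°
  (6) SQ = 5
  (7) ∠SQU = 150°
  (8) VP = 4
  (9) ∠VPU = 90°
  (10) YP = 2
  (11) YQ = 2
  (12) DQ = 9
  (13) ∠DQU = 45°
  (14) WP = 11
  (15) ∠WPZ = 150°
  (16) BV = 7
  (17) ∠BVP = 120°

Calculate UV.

Step 1: By the law of cosines on triangle UQP: UP² = 10² + 3² − 2·10·3·cos(120°) = 139, so UP = √139.
Step 2: By the law of cosines on triangle UPV: UV² = √139² + 4² − 2·√139·4·cos(90°) = 155, so UV = √155.

Therefore, the length of UV = √155.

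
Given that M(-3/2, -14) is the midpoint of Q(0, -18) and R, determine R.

Using the midpoint formula: M = ((x1 + x2)/2, (y1 + y2)/2)
We know M = (-3/2, -14) and Q = (0, -18)
For x: -3/2 = (0 + x2)/2, so x2 = 2*-3/2 - 0 = -3
For y: -14 = (-18 + y2)/2, so y2 = 2*-14 - -18 = -10
R = (-3, -10)

(-3, -10)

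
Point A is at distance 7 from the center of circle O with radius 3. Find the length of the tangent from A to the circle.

The tangent, radius, and line from the external point to the center form a right triangle.
The right angle is where the tangent meets the radius.
By the Pythagorean theorem: tangent² + 3² = 7²
tangent² = 49 - 9 = 40
tangent = 2*sqrt(10)

2*sqrt(10)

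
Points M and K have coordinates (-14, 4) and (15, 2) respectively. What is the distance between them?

The horizontal distance is |15 - -14| = 29 and the vertical distance is |2 - 4| = 2.
By the Pythagorean theorem, d = sqrt(29^2 + 2^2) = sqrt(845) = 13*sqrt(5).

13*sqrt(5)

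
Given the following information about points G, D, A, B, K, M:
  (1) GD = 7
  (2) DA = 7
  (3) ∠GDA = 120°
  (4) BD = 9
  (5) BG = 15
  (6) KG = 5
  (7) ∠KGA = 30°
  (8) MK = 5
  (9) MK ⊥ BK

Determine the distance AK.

Step 1: By the law of cosines on triangle GDA: GA² = 7² + 7² − 2·7·7·cos(120°) = 147, so GA = 7·√3.
Step 2: By the law of cosines on triangle AGK: AK² = (7·√3)² + 5² − 2·7·√3·5·cos(30°) = 67, so AK = √67.

Therefore, the length of AK = √67.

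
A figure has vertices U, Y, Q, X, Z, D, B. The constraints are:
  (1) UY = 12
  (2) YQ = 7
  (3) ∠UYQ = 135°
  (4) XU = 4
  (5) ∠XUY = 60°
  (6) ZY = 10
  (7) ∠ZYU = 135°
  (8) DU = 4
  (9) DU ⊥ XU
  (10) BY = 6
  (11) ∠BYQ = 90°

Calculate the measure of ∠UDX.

Step 1: By the law of cosines on triangle DUX: DX² = 4² + 4² − 2·4·4·cos(90°) = 32, so DX = 4·√2.
Step 2: By the inverse law of cosines on triangle UDX: cos(∠UDX) = (4² + (4·√2)² − 4²) / (2·4·4·√2) = 32/45.25 = 0.7071, so ∠UDX = 45°.

Therefore, the measure of angle ∠UDX = 45°.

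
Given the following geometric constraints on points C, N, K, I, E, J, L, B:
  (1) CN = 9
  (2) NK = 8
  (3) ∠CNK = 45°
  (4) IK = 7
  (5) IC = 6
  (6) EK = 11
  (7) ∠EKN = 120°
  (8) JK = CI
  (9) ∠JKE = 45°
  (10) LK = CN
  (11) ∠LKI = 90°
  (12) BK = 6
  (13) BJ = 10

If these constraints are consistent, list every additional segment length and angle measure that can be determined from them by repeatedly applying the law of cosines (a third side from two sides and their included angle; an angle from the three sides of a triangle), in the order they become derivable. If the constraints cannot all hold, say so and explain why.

The constraints are consistent. Derivable facts, in order:
After 1 step:
- CK ≈ 6.57
- EJ ≈ 7.98
- IL = √130
- NE ≈ 16.52
- ∠BJK = 33.56°
- ∠BKJ = 112.89°
- ∠JBK = 33.56°
After 2 steps:
- ∠CIK = 60.14°
- ∠CKI = 52.36°
- ∠CKN = 75.58°
- ∠EJK = 102.88°
- ∠ENK = 35.21°
- ∠ICK = 67.5°
- ∠ILK = 37.87°
- ∠JEK = 32.12°
- ∠KCN = 59.42°
- ∠KEN = 24.79°
- ∠KIL = 52.13°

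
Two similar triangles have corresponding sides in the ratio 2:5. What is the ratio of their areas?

The ratio of areas of similar triangles equals the square of the side ratio.
Side ratio = 2:5
Area ratio = (2/5)^2 = 4/25 = 4:25

4:25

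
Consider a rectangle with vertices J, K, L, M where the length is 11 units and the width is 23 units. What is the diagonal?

d = sqrt(11^2 + 23^2) = sqrt(650) = 5*sqrt(26)

5*sqrt(26)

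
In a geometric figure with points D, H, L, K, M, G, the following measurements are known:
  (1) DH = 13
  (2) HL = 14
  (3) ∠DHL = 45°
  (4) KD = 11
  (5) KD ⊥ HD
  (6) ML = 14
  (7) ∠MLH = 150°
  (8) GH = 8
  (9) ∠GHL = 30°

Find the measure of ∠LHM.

Step 1: By the law of cosines on triangle HLM: HM² = 14² + 14² − 2·14·14·cos(150°) = 731.48, so HM ≈ 27.05.
Step 2: By the inverse law of cosines on triangle LHM: cos(∠LHM) = (14² + 27.05² − 14²) / (2·14·27.05) = 731.48/757.29 = 0.9659, so ∠LHM = 15°.

Therefore, the measure of angle ∠LHM = 15°.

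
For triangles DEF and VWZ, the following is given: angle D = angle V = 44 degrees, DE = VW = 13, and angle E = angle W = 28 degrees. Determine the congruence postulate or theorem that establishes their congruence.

Consider the given information: angle D = angle V = 44 degrees, DE = VW = 13, and angle E = angle W = 28 degrees
This is not SSS or HL: SSS requires all three pairs of sides, but we don't have that. HL only applies to right triangles with matching hypotenuse and leg.
The correct criterion is ASA. Two pairs of corresponding angles and the included side are equal (Angle-Side-Angle).

ASA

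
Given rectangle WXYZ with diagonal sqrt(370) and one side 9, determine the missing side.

b = sqrt(d^2 - a^2) = sqrt(370 - 81) = sqrt(289) = 17

17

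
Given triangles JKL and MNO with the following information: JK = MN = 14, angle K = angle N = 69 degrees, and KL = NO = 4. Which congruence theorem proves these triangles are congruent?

Consider the given information: JK = MN = 14, angle K = angle N = 69 degrees, and KL = NO = 4
This is not ASA or HL: ASA requires two angles and the side between them. HL only applies to right triangles with matching hypotenuse and leg.
The correct criterion is SAS. Two pairs of corresponding sides and the included angle are equal (Side-Angle-Side).

SAS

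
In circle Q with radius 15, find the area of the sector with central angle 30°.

The full circle has area πr² = π(15)² = 225*pi.
The sector covers 30° out of 360°, a fraction of 1/12.
Sector area = 225*pi × 1/12 = 75*pi/4.

75*pi/4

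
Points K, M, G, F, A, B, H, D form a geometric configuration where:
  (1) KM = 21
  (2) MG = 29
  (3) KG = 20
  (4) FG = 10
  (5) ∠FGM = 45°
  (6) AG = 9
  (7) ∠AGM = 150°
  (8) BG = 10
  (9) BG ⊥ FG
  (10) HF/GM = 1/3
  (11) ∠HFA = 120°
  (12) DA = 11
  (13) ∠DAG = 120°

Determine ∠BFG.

Step 1: By the law of cosines on triangle FGB: FB² = 10² + 10² − 2·10·10·cos(90°) = 200, so FB = 10·√2.
Step 2: By the inverse law of cosines on triangle BFG: cos(∠BFG) = ((10·√2)² + 10² − 10²) / (2·10·√2·10) = 200/282.84 = 0.7071, so ∠BFG = 45°.

Therefore, the measure of angle ∠BFG = 45°.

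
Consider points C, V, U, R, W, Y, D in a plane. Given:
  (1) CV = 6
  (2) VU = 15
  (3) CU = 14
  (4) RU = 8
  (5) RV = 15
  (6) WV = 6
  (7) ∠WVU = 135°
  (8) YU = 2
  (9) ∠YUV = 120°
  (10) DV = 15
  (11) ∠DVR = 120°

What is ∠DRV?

Step 1: By the law of cosines on triangle RVD: RD² = 15² + 15² − 2·15·15·cos(120°) = 675, so RD = 15·√3.
Step 2: By the inverse law of cosines on triangle DRV: cos(∠DRV) = ((15·√3)² + 15² − 15²) / (2·15·√3·15) = 675/779.42 = 0.866, so ∠DRV = 30°.

Therefore, the measure of angle ∠DRV = 30°.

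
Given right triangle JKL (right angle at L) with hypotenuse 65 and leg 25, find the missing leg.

KL = sqrt(65^2 - 25^2) = sqrt(3600) = 60

60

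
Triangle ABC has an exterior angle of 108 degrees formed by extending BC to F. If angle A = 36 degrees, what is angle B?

angle B = 108 - 36 = 72 degrees (exterior angle theorem).

72 degrees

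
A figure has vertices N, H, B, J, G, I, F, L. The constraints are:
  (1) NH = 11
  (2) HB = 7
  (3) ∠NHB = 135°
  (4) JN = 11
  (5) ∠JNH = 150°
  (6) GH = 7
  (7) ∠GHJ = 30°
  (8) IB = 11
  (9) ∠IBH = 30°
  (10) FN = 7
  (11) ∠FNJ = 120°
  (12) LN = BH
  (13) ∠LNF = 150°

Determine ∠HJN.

Step 1: By the law of cosines on triangle JNH: JH² = 11² + 11² − 2·11·11·cos(150°) = 451.58, so JH ≈ 21.25.
Step 2: By the inverse law of cosines on triangle HJN: cos(∠HJN) = (21.25² + 11² − 11²) / (2·21.25·11) = 451.58/467.51 = 0.9659, so ∠HJN = 15°.

Therefore, the measure of angle ∠HJN = 15°.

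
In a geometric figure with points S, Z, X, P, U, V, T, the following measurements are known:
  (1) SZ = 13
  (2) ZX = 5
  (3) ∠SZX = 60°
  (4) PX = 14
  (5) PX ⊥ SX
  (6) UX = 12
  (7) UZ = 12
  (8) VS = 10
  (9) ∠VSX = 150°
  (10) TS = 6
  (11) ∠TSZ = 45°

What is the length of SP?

Step 1: By the law of cosines on triangle SZX: SX² = 13² + 5² − 2·13·5·cos(60°) = 129, so SX = √129.
Step 2: By the law of cosines on triangle SXP: SP² = √129² + 14² − 2·√129·14·cos(90°) = 325, so SP = 5·√13.

Therefore, the length of SP = 5·√13.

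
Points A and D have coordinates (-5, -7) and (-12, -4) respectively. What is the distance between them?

The horizontal distance is |-12 - -5| = 7 and the vertical distance is |-4 - -7| = 3.
By the Pythagorean theorem, d = sqrt(7^2 + 3^2) = sqrt(58).

sqrt(58)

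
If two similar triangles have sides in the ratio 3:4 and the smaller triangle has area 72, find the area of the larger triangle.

For similar figures, the area ratio equals the square of the side ratio.
Side ratio (the smaller triangle to the larger triangle) = 3:4, so area ratio = 3^2:4^2 = 9:16.
If the area of the smaller triangle is 72, then the area of the larger triangle = 72 * (16/9) = 128.

128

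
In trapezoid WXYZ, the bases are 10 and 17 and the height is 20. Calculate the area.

A trapezoid's area equals the midsegment times the height.
The midsegment is (10 + 17) / 2 = 27/2.
Area = 27/2 * 20 = 270.

270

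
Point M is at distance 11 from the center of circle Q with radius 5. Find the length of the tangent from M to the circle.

Let T be the point of tangency. Then QT ⊥ MT (radius ⊥ tangent).
In right triangle QTM: QM² = QT² + MT²
11² = 5² + MT²
MT² = 96, MT = 4*sqrt(6)

4*sqrt(6)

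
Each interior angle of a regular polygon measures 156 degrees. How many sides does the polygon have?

Each interior angle of a regular n-gon is (n - 2) * 180 / n.
Setting this equal to 156:
(n - 2) * 180 / n = 156
Each exterior angle = 180 - 156 = 24 degrees.
Since exterior angles sum to 360: n = 360 / 24 = 15.

15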